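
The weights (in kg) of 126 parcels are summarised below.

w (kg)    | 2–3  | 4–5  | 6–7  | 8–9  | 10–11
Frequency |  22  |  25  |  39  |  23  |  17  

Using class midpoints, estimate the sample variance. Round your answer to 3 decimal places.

6.491

Midpoints: 2.5, 4.5, 6.5, 8.5, 10.5
n = 126, Σfm = 795, mean = 6.3095
Σfm² = 5827.5
Σf(m − x̄)² = Σfm² − (Σfm)²/n = 5827.5 − 795²/126 = 811.4286
Sample variance = 811.4286 / 125 = 6.4914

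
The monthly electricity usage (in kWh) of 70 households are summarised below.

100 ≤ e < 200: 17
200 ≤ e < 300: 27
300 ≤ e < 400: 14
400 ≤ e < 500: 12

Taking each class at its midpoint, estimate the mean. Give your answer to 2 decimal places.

280.00

Midpoints: 150, 250, 350, 450
Σfm = 17×150 + 27×250 + 14×350 + 12×450 = 19600
n = Σf = 70
Mean = 19600 / 70 = 280.0000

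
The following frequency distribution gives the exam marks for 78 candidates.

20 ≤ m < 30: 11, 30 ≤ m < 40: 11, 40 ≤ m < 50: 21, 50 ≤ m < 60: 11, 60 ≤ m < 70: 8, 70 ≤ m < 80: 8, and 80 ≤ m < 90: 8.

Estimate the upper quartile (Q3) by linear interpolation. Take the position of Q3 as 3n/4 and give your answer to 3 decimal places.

65.625

Cumulative frequencies: 11, 22, 43, 54, 62, 70, 78
n = 78; position = 3n/4 = 58.5.
This falls in the class 60 ≤ m < 70: L = 60, F = 54, f = 8, h = 10.
Upper quartile ≈ 60 + ((58.5 − 54) / 8) × 10 = 65.6250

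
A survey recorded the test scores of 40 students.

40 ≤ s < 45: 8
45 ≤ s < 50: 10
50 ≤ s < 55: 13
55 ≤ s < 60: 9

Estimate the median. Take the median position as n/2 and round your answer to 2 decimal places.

Cumulative frequencies: 8, 18, 31, 40
n = 40; position = n/2 = 20.
This falls in the class 50 ≤ s < 55: L = 50, F = 18, f = 13, h = 5.
Median ≈ 50 + ((20 − 18) / 13) × 5 = 50.7692

50.77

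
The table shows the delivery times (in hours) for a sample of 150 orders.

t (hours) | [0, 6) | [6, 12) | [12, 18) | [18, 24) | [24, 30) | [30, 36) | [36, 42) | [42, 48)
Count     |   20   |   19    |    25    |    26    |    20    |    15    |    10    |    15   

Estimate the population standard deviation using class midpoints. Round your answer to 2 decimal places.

12.86

Midpoints: 3, 9, 15, 21, 27, 33, 39, 45
n = 150, Σfm = 3252, mean = 21.6800
Σfm² = 95310
Σf(m − x̄)² = Σfm² − (Σfm)²/n = 95310 − 3252²/150 = 24806.6400
Population variance = 24806.6400 / 150 = 165.3776
Standard deviation = √165.3776 = 12.8599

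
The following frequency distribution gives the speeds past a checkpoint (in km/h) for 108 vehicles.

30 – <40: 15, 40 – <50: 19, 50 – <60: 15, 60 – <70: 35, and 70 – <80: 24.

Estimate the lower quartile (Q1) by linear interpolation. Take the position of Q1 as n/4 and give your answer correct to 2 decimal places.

Cumulative frequencies: 15, 34, 49, 84, 108
n = 108; position = n/4 = 27.
This falls in the class 40 – <50: L = 40, F = 15, f = 19, h = 10.
Lower quartile ≈ 40 + ((27 − 15) / 19) × 10 = 46.3158

46.32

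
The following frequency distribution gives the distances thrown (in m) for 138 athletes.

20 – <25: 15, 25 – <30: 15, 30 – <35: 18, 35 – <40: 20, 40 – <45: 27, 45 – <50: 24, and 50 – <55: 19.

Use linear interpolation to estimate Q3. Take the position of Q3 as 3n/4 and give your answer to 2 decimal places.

Cumulative frequencies: 15, 30, 48, 68, 95, 119, 138
n = 138; position = 3n/4 = 103.5.
This falls in the class 45 – <50: L = 45, F = 95, f = 24, h = 5.
Upper quartile ≈ 45 + ((103.5 − 95) / 24) × 5 = 46.7708

46.77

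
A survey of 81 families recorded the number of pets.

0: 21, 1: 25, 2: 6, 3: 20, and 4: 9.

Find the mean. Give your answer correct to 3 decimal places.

1.642

Values: 0, 1, 2, 3, 4
Σfx = 21×0 + 25×1 + 6×2 + 20×3 + 9×4 = 133
n = Σf = 81
Mean = 133 / 81 = 1.6420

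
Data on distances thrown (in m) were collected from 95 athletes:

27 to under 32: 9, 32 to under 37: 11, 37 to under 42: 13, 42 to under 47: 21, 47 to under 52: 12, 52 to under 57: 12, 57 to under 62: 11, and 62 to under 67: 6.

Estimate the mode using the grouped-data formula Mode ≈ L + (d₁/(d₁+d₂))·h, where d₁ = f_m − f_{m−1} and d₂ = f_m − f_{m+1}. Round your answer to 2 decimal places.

44.35

Modal class: 42 to under 47 (highest frequency 21).
d₁ = 21 − 13 = 8, d₂ = 21 − 12 = 9
Mode ≈ 42 + (8/(8+9)) × 5 = 42 + 2.3529 = 44.3529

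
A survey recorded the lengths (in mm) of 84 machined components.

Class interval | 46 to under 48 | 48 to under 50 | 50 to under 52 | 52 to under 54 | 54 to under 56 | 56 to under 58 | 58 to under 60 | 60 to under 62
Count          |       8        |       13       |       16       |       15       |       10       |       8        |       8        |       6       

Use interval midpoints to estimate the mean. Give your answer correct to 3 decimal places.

53.190

Midpoints: 47, 49, 51, 53, 55, 57, 59, 61
Σfm = 8×47 + 13×49 + 16×51 + 15×53 + 10×55 + 8×57 + 8×59 + 6×61 = 4468
n = Σf = 84
Mean = 4468 / 84 = 53.1905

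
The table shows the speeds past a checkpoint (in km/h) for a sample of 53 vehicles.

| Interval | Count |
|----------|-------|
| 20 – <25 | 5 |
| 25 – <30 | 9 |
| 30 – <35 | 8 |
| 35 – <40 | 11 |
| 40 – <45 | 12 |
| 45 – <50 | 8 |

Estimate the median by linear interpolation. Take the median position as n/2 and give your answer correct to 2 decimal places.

Cumulative frequencies: 5, 14, 22, 33, 45, 53
n = 53; position = n/2 = 26.5.
This falls in the class 35 – <40: L = 35, F = 22, f = 11, h = 5.
Median ≈ 35 + ((26.5 − 22) / 11) × 5 = 37.0455

37.05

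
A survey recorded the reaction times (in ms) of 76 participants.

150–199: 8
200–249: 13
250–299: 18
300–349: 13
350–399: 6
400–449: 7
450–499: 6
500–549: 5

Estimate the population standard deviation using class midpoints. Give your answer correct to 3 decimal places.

Midpoints: 174.5, 224.5, 274.5, 324.5, 374.5, 424.5, 474.5, 524.5
n = 76, Σfm = 24162, mean = 317.9211
Σfm² = 8453319
Σf(m − x̄)² = Σfm² − (Σfm)²/n = 8453319 − 24162²/76 = 771710.5263
Population variance = 771710.5263 / 76 = 10154.0859
Standard deviation = √10154.0859 = 100.7675

100.767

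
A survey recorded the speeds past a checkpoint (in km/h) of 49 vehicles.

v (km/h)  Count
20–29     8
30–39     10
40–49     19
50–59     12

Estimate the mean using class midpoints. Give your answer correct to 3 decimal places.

41.643

Midpoints: 24.5, 34.5, 44.5, 54.5
Σfm = 8×24.5 + 10×34.5 + 19×44.5 + 12×54.5 = 2040.5
n = Σf = 49
Mean = 2040.5 / 49 = 41.6429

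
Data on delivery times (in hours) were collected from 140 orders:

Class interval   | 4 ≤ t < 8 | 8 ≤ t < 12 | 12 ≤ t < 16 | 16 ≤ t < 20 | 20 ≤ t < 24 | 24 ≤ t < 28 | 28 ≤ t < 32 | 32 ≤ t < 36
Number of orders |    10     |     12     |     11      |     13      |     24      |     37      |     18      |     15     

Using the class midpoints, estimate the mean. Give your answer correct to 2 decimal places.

Midpoints: 6, 10, 14, 18, 22, 26, 30, 34
Σfm = 10×6 + 12×10 + 11×14 + 13×18 + 24×22 + 37×26 + 18×30 + 15×34 = 3108
n = Σf = 140
Mean = 3108 / 140 = 22.2000

22.20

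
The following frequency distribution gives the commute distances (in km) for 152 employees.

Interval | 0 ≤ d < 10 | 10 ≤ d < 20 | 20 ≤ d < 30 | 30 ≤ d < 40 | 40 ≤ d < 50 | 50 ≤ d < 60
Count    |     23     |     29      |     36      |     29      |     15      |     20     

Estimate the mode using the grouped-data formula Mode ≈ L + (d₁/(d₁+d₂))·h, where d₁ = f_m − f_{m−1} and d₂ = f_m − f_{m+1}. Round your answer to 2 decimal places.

25.00

Modal class: 20 ≤ d < 30 (highest frequency 36).
d₁ = 36 − 29 = 7, d₂ = 36 − 29 = 7
Mode ≈ 20 + (7/(7+7)) × 10 = 20 + 5.0000 = 25.0000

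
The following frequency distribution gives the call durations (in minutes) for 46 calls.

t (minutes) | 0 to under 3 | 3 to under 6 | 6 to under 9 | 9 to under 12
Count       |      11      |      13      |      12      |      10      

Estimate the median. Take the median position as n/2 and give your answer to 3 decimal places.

5.769

Cumulative frequencies: 11, 24, 36, 46
n = 46; position = n/2 = 23.
This falls in the class 3 to under 6: L = 3, F = 11, f = 13, h = 3.
Median ≈ 3 + ((23 − 11) / 13) × 3 = 5.7692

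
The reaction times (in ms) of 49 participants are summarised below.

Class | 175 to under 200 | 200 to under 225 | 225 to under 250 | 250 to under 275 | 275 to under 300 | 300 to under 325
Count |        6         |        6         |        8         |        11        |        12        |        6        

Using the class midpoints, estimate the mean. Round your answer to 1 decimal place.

255.4

Midpoints: 187.5, 212.5, 237.5, 262.5, 287.5, 312.5
Σfm = 6×187.5 + 6×212.5 + 8×237.5 + 11×262.5 + 12×287.5 + 6×312.5 = 12512.5
n = Σf = 49
Mean = 12512.5 / 49 = 255.3571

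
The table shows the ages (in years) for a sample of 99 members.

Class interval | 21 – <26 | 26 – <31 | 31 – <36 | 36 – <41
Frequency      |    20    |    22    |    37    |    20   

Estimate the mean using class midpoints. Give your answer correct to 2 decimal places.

31.38

Midpoints: 23.5, 28.5, 33.5, 38.5
Σfm = 20×23.5 + 22×28.5 + 37×33.5 + 20×38.5 = 3106.5
n = Σf = 99
Mean = 3106.5 / 99 = 31.3788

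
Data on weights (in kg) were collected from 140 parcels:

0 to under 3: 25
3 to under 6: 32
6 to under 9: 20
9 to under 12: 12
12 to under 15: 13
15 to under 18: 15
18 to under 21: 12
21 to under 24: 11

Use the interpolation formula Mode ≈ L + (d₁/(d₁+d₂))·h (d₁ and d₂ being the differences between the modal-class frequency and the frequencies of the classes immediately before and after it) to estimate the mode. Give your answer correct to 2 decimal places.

4.11

Modal class: 3 to under 6 (highest frequency 32).
d₁ = 32 − 25 = 7, d₂ = 32 − 20 = 12
Mode ≈ 3 + (7/(7+12)) × 3 = 3 + 1.1053 = 4.1053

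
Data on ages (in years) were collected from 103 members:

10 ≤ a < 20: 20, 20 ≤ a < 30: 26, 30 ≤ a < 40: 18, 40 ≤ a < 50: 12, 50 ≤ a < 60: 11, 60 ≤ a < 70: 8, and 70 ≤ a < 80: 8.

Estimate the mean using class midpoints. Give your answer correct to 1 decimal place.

Midpoints: 15, 25, 35, 45, 55, 65, 75
Σfm = 20×15 + 26×25 + 18×35 + 12×45 + 11×55 + 8×65 + 8×75 = 3845
n = Σf = 103
Mean = 3845 / 103 = 37.3301

37.3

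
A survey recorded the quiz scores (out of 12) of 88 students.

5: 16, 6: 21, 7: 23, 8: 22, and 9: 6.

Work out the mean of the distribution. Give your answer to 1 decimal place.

6.8

Values: 5, 6, 7, 8, 9
Σfx = 16×5 + 21×6 + 23×7 + 22×8 + 6×9 = 597
n = Σf = 88
Mean = 597 / 88 = 6.7841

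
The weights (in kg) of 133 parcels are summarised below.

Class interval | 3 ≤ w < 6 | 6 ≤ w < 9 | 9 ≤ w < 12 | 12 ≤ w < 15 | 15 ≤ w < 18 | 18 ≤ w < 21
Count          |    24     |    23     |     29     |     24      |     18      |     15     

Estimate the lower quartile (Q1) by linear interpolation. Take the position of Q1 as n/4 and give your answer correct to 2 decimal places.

7.21

Cumulative frequencies: 24, 47, 76, 100, 118, 133
n = 133; position = n/4 = 33.25.
This falls in the class 6 ≤ w < 9: L = 6, F = 24, f = 23, h = 3.
Lower quartile ≈ 6 + ((33.25 − 24) / 23) × 3 = 7.2065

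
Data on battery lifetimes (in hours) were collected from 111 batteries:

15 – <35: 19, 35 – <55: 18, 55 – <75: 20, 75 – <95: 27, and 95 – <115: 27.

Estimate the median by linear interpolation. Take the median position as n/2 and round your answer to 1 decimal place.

Cumulative frequencies: 19, 37, 57, 84, 111
n = 111; position = n/2 = 55.5.
This falls in the class 55 – <75: L = 55, F = 37, f = 20, h = 20.
Median ≈ 55 + ((55.5 − 37) / 20) × 20 = 73.5000

73.5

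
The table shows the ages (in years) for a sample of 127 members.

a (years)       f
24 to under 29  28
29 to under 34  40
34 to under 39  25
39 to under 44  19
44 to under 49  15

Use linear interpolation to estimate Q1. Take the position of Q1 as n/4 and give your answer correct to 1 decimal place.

29.5

Cumulative frequencies: 28, 68, 93, 112, 127
n = 127; position = n/4 = 31.75.
This falls in the class 29 to under 34: L = 29, F = 28, f = 40, h = 5.
Lower quartile ≈ 29 + ((31.75 − 28) / 40) × 5 = 29.4688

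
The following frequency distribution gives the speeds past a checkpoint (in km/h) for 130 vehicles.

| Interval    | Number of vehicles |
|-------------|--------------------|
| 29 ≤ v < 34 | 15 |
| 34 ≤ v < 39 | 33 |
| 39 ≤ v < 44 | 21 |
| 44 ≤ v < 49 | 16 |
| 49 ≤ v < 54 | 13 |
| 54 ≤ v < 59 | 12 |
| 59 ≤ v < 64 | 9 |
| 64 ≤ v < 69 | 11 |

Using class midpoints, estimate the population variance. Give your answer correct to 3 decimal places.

115.686

Midpoints: 31.5, 36.5, 41.5, 46.5, 51.5, 56.5, 61.5, 66.5
n = 130, Σfm = 5925, mean = 45.5769
Σfm² = 285082.5
Σf(m − x̄)² = Σfm² − (Σfm)²/n = 285082.5 − 5925²/130 = 15039.2308
Population variance = 15039.2308 / 130 = 115.6864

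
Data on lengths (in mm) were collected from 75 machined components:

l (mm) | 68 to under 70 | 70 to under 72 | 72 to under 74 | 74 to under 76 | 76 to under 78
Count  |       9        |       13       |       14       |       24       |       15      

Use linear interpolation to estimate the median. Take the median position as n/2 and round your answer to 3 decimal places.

74.125

Cumulative frequencies: 9, 22, 36, 60, 75
n = 75; position = n/2 = 37.5.
This falls in the class 74 to under 76: L = 74, F = 36, f = 24, h = 2.
Median ≈ 74 + ((37.5 − 36) / 24) × 2 = 74.1250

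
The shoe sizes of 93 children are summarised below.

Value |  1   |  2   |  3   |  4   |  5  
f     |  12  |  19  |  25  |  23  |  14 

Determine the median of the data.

Cumulative frequencies: 12, 31, 56, 79, 93
n = 93, so the median is the value in position (n+1)/2 = 47.
Position 47 falls at value 3.

3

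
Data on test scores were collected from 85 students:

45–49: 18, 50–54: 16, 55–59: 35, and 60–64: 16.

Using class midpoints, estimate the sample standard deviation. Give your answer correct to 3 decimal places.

Midpoints: 47, 52, 57, 62
n = 85, Σfm = 4665, mean = 54.8824
Σfm² = 258245
Σf(m − x̄)² = Σfm² − (Σfm)²/n = 258245 − 4665²/85 = 2218.8235
Sample variance = 2218.8235 / 84 = 26.4146
Standard deviation = √26.4146 = 5.1395

5.140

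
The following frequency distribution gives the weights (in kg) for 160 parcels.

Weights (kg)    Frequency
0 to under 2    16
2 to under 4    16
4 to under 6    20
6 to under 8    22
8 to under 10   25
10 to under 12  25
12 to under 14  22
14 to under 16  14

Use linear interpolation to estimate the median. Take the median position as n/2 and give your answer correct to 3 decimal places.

Cumulative frequencies: 16, 32, 52, 74, 99, 124, 146, 160
n = 160; position = n/2 = 80.
This falls in the class 8 to under 10: L = 8, F = 74, f = 25, h = 2.
Median ≈ 8 + ((80 − 74) / 25) × 2 = 8.4800

8.480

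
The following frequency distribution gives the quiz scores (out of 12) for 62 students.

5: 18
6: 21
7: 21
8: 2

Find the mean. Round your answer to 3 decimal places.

6.113

Values: 5, 6, 7, 8
Σfx = 18×5 + 21×6 + 21×7 + 2×8 = 379
n = Σf = 62
Mean = 379 / 62 = 6.1129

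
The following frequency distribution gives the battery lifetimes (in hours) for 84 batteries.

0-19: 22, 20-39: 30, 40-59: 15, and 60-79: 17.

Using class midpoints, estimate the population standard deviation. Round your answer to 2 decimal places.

21.42

Midpoints: 9.5, 29.5, 49.5, 69.5
n = 84, Σfm = 3018, mean = 35.9286
Σfm² = 146961
Σf(m − x̄)² = Σfm² − (Σfm)²/n = 146961 − 3018²/84 = 38528.5714
Population variance = 38528.5714 / 84 = 458.6735
Standard deviation = √458.6735 = 21.4167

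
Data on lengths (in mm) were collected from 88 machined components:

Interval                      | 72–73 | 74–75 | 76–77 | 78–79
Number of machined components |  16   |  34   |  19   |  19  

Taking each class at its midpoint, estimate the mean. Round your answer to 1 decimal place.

Midpoints: 72.5, 74.5, 76.5, 78.5
Σfm = 16×72.5 + 34×74.5 + 19×76.5 + 19×78.5 = 6638
n = Σf = 88
Mean = 6638 / 88 = 75.4318

75.4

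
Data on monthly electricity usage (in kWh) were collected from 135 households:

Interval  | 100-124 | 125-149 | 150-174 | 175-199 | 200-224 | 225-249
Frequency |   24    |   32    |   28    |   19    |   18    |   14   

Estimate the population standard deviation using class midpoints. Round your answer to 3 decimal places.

39.841

Midpoints: 112, 137, 162, 187, 212, 237
n = 135, Σfm = 22295, mean = 165.1481
Σfm² = 3896265
Σf(m − x̄)² = Σfm² − (Σfm)²/n = 3896265 − 22295²/135 = 214287.0370
Population variance = 214287.0370 / 135 = 1587.3114
Standard deviation = √1587.3114 = 39.8411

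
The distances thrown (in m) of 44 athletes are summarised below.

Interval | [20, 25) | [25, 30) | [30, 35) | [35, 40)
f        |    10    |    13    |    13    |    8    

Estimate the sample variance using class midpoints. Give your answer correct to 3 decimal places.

27.207

Midpoints: 22.5, 27.5, 32.5, 37.5
n = 44, Σfm = 1305, mean = 29.6591
Σfm² = 39875
Σf(m − x̄)² = Σfm² − (Σfm)²/n = 39875 − 1305²/44 = 1169.8864
Sample variance = 1169.8864 / 43 = 27.2067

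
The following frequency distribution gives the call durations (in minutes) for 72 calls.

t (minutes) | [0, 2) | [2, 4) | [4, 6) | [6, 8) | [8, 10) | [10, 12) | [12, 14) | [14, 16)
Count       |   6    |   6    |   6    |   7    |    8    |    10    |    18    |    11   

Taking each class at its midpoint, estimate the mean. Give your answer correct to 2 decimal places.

9.50

Midpoints: 1, 3, 5, 7, 9, 11, 13, 15
Σfm = 6×1 + 6×3 + 6×5 + 7×7 + 8×9 + 10×11 + 18×13 + 11×15 = 684
n = Σf = 72
Mean = 684 / 72 = 9.5000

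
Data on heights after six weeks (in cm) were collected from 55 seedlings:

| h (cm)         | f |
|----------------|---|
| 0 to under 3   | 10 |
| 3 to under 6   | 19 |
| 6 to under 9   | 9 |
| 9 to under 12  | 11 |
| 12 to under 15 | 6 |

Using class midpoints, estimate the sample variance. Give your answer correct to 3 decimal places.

14.891

Midpoints: 1.5, 4.5, 7.5, 10.5, 13.5
n = 55, Σfm = 364.5, mean = 6.6273
Σfm² = 3219.75
Σf(m − x̄)² = Σfm² − (Σfm)²/n = 3219.75 − 364.5²/55 = 804.1091
Sample variance = 804.1091 / 54 = 14.8909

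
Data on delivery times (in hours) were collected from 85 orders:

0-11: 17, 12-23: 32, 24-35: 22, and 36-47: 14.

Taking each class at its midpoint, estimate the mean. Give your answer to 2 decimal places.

Midpoints: 5.5, 17.5, 29.5, 41.5
Σfm = 17×5.5 + 32×17.5 + 22×29.5 + 14×41.5 = 1883.5
n = Σf = 85
Mean = 1883.5 / 85 = 22.1588

22.16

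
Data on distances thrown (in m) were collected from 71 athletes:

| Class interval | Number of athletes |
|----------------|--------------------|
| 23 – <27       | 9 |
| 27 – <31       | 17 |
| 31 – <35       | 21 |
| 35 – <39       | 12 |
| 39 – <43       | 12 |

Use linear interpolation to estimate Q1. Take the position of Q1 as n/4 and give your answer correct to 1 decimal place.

29.1

Cumulative frequencies: 9, 26, 47, 59, 71
n = 71; position = n/4 = 17.75.
This falls in the class 27 – <31: L = 27, F = 9, f = 17, h = 4.
Lower quartile ≈ 27 + ((17.75 − 9) / 17) × 4 = 29.0588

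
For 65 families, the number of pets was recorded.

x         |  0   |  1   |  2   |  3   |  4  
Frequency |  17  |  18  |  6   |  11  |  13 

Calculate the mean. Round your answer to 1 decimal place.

Values: 0, 1, 2, 3, 4
Σfx = 17×0 + 18×1 + 6×2 + 11×3 + 13×4 = 115
n = Σf = 65
Mean = 115 / 65 = 1.7692

1.8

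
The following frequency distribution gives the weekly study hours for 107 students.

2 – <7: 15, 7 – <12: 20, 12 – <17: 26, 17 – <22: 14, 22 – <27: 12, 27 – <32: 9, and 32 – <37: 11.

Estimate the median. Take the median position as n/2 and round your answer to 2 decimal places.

Cumulative frequencies: 15, 35, 61, 75, 87, 96, 107
n = 107; position = n/2 = 53.5.
This falls in the class 12 – <17: L = 12, F = 35, f = 26, h = 5.
Median ≈ 12 + ((53.5 − 35) / 26) × 5 = 15.5577

15.56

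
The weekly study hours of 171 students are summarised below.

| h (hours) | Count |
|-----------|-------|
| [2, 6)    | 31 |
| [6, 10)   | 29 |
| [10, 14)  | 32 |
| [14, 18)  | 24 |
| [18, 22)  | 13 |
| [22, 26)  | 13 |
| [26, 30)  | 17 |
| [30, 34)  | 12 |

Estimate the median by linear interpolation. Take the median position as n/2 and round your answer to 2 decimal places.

Cumulative frequencies: 31, 60, 92, 116, 129, 142, 159, 171
n = 171; position = n/2 = 85.5.
This falls in the class [10, 14): L = 10, F = 60, f = 32, h = 4.
Median ≈ 10 + ((85.5 − 60) / 32) × 4 = 13.1875

13.19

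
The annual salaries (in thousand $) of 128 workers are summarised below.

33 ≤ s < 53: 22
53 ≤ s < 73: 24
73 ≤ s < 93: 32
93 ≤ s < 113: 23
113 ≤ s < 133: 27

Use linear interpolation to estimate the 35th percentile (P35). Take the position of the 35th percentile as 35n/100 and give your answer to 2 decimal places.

Cumulative frequencies: 22, 46, 78, 101, 128
n = 128; position = 35n/100 = 44.8.
This falls in the class 53 ≤ s < 73: L = 53, F = 22, f = 24, h = 20.
35th percentile ≈ 53 + ((44.8 − 22) / 24) × 20 = 72.0000

72.00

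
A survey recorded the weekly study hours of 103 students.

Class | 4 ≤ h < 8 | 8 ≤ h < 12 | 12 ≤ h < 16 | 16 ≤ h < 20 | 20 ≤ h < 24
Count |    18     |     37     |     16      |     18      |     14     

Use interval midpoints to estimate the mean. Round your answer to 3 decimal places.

12.951

Midpoints: 6, 10, 14, 18, 22
Σfm = 18×6 + 37×10 + 16×14 + 18×18 + 14×22 = 1334
n = Σf = 103
Mean = 1334 / 103 = 12.9515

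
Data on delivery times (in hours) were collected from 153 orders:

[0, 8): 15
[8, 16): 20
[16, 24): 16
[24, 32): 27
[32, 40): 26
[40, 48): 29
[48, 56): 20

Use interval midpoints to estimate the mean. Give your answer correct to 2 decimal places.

30.25

Midpoints: 4, 12, 20, 28, 36, 44, 52
Σfm = 15×4 + 20×12 + 16×20 + 27×28 + 26×36 + 29×44 + 20×52 = 4628
n = Σf = 153
Mean = 4628 / 153 = 30.2484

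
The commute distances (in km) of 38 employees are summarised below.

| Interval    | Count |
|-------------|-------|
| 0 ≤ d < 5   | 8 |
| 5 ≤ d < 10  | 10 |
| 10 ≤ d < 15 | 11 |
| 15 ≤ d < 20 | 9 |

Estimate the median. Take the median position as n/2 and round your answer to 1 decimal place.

10.5

Cumulative frequencies: 8, 18, 29, 38
n = 38; position = n/2 = 19.
This falls in the class 10 ≤ d < 15: L = 10, F = 18, f = 11, h = 5.
Median ≈ 10 + ((19 − 18) / 11) × 5 = 10.4545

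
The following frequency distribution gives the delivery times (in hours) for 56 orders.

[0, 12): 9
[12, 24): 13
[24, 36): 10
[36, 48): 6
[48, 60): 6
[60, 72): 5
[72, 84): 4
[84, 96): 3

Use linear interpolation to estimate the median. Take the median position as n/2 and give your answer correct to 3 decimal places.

Cumulative frequencies: 9, 22, 32, 38, 44, 49, 53, 56
n = 56; position = n/2 = 28.
This falls in the class [24, 36): L = 24, F = 22, f = 10, h = 12.
Median ≈ 24 + ((28 − 22) / 10) × 12 = 31.2000

31.200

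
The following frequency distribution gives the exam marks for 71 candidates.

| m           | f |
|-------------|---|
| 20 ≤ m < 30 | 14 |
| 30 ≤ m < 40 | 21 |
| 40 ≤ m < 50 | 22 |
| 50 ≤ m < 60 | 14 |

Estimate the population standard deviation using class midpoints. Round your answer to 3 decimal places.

10.192

Midpoints: 25, 35, 45, 55
n = 71, Σfm = 2845, mean = 40.0704
Σfm² = 121375
Σf(m − x̄)² = Σfm² − (Σfm)²/n = 121375 − 2845²/71 = 7374.6479
Population variance = 7374.6479 / 71 = 103.8683
Standard deviation = √103.8683 = 10.1916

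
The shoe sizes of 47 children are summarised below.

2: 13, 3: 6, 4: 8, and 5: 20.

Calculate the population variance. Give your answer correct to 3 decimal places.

1.594

Values: 2, 3, 4, 5
n = 47, Σfx = 176, mean = 3.7447
Σfx² = 734
Σf(x − x̄)² = Σfx² − (Σfx)²/n = 734 − 176²/47 = 74.9362
Population variance = 74.9362 / 47 = 1.5944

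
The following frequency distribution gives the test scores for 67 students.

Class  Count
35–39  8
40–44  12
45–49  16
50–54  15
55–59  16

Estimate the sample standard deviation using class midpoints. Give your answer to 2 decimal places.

6.67

Midpoints: 37, 42, 47, 52, 57
n = 67, Σfm = 3244, mean = 48.4179
Σfm² = 160008
Σf(m − x̄)² = Σfm² − (Σfm)²/n = 160008 − 3244²/67 = 2940.2985
Sample variance = 2940.2985 / 66 = 44.5500
Standard deviation = √44.5500 = 6.6746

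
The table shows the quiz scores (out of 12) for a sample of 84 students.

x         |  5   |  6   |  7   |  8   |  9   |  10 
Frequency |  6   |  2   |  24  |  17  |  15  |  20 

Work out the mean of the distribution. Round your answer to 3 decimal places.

Values: 5, 6, 7, 8, 9, 10
Σfx = 6×5 + 2×6 + 24×7 + 17×8 + 15×9 + 20×10 = 681
n = Σf = 84
Mean = 681 / 84 = 8.1071

8.107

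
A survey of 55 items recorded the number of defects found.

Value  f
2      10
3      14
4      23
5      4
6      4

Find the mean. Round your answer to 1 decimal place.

Values: 2, 3, 4, 5, 6
Σfx = 10×2 + 14×3 + 23×4 + 4×5 + 4×6 = 198
n = Σf = 55
Mean = 198 / 55 = 3.6000

3.6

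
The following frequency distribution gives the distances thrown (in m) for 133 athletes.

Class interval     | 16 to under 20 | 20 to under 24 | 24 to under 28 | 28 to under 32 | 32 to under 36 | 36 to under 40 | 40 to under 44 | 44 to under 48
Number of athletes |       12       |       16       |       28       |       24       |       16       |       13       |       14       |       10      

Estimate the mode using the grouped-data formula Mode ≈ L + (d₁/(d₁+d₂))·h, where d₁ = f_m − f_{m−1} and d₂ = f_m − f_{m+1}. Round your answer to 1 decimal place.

Modal class: 24 to under 28 (highest frequency 28).
d₁ = 28 − 16 = 12, d₂ = 28 − 24 = 4
Mode ≈ 24 + (12/(12+4)) × 4 = 24 + 3.0000 = 27.0000

27.0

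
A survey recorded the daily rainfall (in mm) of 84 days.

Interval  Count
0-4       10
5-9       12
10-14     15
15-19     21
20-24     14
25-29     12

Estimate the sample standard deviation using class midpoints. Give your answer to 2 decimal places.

Midpoints: 2, 7, 12, 17, 22, 27
n = 84, Σfm = 1273, mean = 15.1548
Σfm² = 24381
Σf(m − x̄)² = Σfm² − (Σfm)²/n = 24381 − 1273²/84 = 5088.9881
Sample variance = 5088.9881 / 83 = 61.3131
Standard deviation = √61.3131 = 7.8303

7.83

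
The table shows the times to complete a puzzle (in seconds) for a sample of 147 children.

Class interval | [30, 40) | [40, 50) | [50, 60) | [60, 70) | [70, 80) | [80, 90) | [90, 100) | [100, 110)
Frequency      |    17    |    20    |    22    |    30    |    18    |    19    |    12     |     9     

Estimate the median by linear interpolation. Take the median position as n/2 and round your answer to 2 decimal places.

Cumulative frequencies: 17, 37, 59, 89, 107, 126, 138, 147
n = 147; position = n/2 = 73.5.
This falls in the class [60, 70): L = 60, F = 59, f = 30, h = 10.
Median ≈ 60 + ((73.5 − 59) / 30) × 10 = 64.8333

64.83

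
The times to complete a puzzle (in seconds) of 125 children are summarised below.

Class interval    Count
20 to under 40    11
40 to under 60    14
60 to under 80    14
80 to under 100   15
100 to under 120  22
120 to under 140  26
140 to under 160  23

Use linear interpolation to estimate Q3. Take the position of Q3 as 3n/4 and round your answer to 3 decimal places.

133.654

Cumulative frequencies: 11, 25, 39, 54, 76, 102, 125
n = 125; position = 3n/4 = 93.75.
This falls in the class 120 to under 140: L = 120, F = 76, f = 26, h = 20.
Upper quartile ≈ 120 + ((93.75 − 76) / 26) × 20 = 133.6538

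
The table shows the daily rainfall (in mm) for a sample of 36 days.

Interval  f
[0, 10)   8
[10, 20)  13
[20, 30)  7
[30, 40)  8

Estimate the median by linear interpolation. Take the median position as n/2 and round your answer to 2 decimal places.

Cumulative frequencies: 8, 21, 28, 36
n = 36; position = n/2 = 18.
This falls in the class [10, 20): L = 10, F = 8, f = 13, h = 10.
Median ≈ 10 + ((18 − 8) / 13) × 10 = 17.6923

17.69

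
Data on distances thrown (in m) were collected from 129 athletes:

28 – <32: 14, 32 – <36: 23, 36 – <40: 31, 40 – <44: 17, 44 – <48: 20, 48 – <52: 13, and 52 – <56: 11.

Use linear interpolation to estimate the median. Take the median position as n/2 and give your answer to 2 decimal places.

Cumulative frequencies: 14, 37, 68, 85, 105, 118, 129
n = 129; position = n/2 = 64.5.
This falls in the class 36 – <40: L = 36, F = 37, f = 31, h = 4.
Median ≈ 36 + ((64.5 − 37) / 31) × 4 = 39.5484

39.55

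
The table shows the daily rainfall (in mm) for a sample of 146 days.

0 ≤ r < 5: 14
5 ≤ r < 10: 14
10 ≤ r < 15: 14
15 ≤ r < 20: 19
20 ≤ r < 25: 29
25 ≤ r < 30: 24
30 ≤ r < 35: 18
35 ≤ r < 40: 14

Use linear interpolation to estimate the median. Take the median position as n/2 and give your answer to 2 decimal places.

Cumulative frequencies: 14, 28, 42, 61, 90, 114, 132, 146
n = 146; position = n/2 = 73.
This falls in the class 20 ≤ r < 25: L = 20, F = 61, f = 29, h = 5.
Median ≈ 20 + ((73 − 61) / 29) × 5 = 22.0690

22.07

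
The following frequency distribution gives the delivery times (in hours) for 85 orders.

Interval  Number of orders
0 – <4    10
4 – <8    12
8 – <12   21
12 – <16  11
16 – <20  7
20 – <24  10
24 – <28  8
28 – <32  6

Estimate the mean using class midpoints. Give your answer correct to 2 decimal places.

14.00

Midpoints: 2, 6, 10, 14, 18, 22, 26, 30
Σfm = 10×2 + 12×6 + 21×10 + 11×14 + 7×18 + 10×22 + 8×26 + 6×30 = 1190
n = Σf = 85
Mean = 1190 / 85 = 14.0000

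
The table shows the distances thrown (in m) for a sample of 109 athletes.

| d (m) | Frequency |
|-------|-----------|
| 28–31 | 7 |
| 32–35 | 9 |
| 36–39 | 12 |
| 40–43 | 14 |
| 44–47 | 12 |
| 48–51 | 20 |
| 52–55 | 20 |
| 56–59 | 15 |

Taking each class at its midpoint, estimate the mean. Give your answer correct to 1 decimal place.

Midpoints: 29.5, 33.5, 37.5, 41.5, 45.5, 49.5, 53.5, 57.5
Σfm = 7×29.5 + 9×33.5 + 12×37.5 + 14×41.5 + 12×45.5 + 20×49.5 + 20×53.5 + 15×57.5 = 5007.5
n = Σf = 109
Mean = 5007.5 / 109 = 45.9404

45.9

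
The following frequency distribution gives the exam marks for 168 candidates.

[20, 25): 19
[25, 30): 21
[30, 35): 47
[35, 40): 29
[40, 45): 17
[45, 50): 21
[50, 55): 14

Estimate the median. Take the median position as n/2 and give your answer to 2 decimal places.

34.68

Cumulative frequencies: 19, 40, 87, 116, 133, 154, 168
n = 168; position = n/2 = 84.
This falls in the class [30, 35): L = 30, F = 40, f = 47, h = 5.
Median ≈ 30 + ((84 − 40) / 47) × 5 = 34.6809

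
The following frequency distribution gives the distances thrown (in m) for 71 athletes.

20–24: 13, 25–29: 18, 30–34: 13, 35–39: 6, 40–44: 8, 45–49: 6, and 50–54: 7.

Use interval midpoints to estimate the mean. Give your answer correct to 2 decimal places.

Midpoints: 22, 27, 32, 37, 42, 47, 52
Σfm = 13×22 + 18×27 + 13×32 + 6×37 + 8×42 + 6×47 + 7×52 = 2392
n = Σf = 71
Mean = 2392 / 71 = 33.6901

33.69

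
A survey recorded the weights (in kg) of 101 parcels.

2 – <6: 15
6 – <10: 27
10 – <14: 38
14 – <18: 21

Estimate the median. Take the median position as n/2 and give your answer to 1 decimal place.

10.9

Cumulative frequencies: 15, 42, 80, 101
n = 101; position = n/2 = 50.5.
This falls in the class 10 – <14: L = 10, F = 42, f = 38, h = 4.
Median ≈ 10 + ((50.5 − 42) / 38) × 4 = 10.8947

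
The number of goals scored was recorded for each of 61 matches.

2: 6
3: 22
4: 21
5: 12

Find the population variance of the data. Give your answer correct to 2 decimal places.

Values: 2, 3, 4, 5
n = 61, Σfx = 222, mean = 3.6393
Σfx² = 858
Σf(x − x̄)² = Σfx² − (Σfx)²/n = 858 − 222²/61 = 50.0656
Population variance = 50.0656 / 61 = 0.8207

0.82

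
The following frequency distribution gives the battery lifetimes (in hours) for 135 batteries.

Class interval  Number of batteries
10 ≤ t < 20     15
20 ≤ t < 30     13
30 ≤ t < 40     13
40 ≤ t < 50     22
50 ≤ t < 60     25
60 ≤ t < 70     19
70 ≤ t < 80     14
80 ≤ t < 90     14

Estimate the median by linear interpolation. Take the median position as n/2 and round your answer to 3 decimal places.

51.800

Cumulative frequencies: 15, 28, 41, 63, 88, 107, 121, 135
n = 135; position = n/2 = 67.5.
This falls in the class 50 ≤ t < 60: L = 50, F = 63, f = 25, h = 10.
Median ≈ 50 + ((67.5 − 63) / 25) × 10 = 51.8000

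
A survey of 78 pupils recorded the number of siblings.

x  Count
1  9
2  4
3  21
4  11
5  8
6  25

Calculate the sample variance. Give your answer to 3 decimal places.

2.934

Values: 1, 2, 3, 4, 5, 6
n = 78, Σfx = 314, mean = 4.0256
Σfx² = 1490
Σf(x − x̄)² = Σfx² − (Σfx)²/n = 1490 − 314²/78 = 225.9487
Sample variance = 225.9487 / 77 = 2.9344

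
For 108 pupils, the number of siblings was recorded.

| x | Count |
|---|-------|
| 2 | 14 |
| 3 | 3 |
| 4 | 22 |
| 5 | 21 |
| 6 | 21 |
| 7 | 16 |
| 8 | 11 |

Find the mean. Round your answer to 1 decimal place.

Values: 2, 3, 4, 5, 6, 7, 8
Σfx = 14×2 + 3×3 + 22×4 + 21×5 + 21×6 + 16×7 + 11×8 = 556
n = Σf = 108
Mean = 556 / 108 = 5.1481

5.1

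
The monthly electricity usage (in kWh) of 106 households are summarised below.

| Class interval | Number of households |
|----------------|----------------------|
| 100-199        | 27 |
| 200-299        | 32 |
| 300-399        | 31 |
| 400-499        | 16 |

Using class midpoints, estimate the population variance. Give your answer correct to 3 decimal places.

10355.999

Midpoints: 149.5, 249.5, 349.5, 449.5
n = 106, Σfm = 30047, mean = 283.4623
Σfm² = 9614926.5
Σf(m − x̄)² = Σfm² − (Σfm)²/n = 9614926.5 − 30047²/106 = 1097735.8491
Population variance = 1097735.8491 / 106 = 10355.9986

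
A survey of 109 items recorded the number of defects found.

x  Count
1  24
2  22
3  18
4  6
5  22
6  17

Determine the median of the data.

3

Cumulative frequencies: 24, 46, 64, 70, 92, 109
n = 109, so the median is the value in position (n+1)/2 = 55.
Position 55 falls at value 3.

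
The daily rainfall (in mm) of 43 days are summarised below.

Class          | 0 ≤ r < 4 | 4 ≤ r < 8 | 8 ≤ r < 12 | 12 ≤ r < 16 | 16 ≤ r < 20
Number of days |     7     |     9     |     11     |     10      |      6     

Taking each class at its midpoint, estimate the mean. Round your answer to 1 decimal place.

9.9

Midpoints: 2, 6, 10, 14, 18
Σfm = 7×2 + 9×6 + 11×10 + 10×14 + 6×18 = 426
n = Σf = 43
Mean = 426 / 43 = 9.9070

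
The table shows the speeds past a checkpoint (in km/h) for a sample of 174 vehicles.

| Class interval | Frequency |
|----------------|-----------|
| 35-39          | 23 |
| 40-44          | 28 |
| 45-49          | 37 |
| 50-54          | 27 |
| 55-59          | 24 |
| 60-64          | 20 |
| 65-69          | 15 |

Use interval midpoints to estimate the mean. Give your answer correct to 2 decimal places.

50.48

Midpoints: 37, 42, 47, 52, 57, 62, 67
Σfm = 23×37 + 28×42 + 37×47 + 27×52 + 24×57 + 20×62 + 15×67 = 8783
n = Σf = 174
Mean = 8783 / 174 = 50.4770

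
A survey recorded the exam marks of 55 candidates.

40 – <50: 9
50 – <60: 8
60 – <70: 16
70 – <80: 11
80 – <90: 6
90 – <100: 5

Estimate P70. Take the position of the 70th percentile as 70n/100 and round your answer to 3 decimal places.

75.000

Cumulative frequencies: 9, 17, 33, 44, 50, 55
n = 55; position = 70n/100 = 38.5.
This falls in the class 70 – <80: L = 70, F = 33, f = 11, h = 10.
70th percentile ≈ 70 + ((38.5 − 33) / 11) × 10 = 75.0000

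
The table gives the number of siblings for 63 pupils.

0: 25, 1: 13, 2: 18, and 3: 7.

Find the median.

Cumulative frequencies: 25, 38, 56, 63
n = 63, so the median is the value in position (n+1)/2 = 32.
Position 32 falls at value 1.

1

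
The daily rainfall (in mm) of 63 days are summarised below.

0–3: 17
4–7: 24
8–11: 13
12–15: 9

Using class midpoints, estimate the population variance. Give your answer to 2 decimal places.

Midpoints: 1.5, 5.5, 9.5, 13.5
n = 63, Σfm = 402.5, mean = 6.3889
Σfm² = 3577.75
Σf(m − x̄)² = Σfm² − (Σfm)²/n = 3577.75 − 402.5²/63 = 1006.2222
Population variance = 1006.2222 / 63 = 15.9718

15.97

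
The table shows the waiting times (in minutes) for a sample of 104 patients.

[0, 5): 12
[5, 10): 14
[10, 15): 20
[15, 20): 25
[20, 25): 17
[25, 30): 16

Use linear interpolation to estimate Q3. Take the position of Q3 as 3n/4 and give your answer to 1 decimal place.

Cumulative frequencies: 12, 26, 46, 71, 88, 104
n = 104; position = 3n/4 = 78.
This falls in the class [20, 25): L = 20, F = 71, f = 17, h = 5.
Upper quartile ≈ 20 + ((78 − 71) / 17) × 5 = 22.0588

22.1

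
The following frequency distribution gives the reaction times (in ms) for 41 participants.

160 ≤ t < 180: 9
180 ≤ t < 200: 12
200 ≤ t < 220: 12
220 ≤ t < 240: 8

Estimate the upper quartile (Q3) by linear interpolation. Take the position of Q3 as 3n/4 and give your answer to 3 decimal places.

Cumulative frequencies: 9, 21, 33, 41
n = 41; position = 3n/4 = 30.75.
This falls in the class 200 ≤ t < 220: L = 200, F = 21, f = 12, h = 20.
Upper quartile ≈ 200 + ((30.75 − 21) / 12) × 20 = 216.2500

216.250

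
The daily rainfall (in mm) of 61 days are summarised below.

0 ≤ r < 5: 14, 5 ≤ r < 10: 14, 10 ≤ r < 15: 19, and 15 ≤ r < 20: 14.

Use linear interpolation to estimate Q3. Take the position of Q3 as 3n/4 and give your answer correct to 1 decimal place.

Cumulative frequencies: 14, 28, 47, 61
n = 61; position = 3n/4 = 45.75.
This falls in the class 10 ≤ r < 15: L = 10, F = 28, f = 19, h = 5.
Upper quartile ≈ 10 + ((45.75 − 28) / 19) × 5 = 14.6711

14.7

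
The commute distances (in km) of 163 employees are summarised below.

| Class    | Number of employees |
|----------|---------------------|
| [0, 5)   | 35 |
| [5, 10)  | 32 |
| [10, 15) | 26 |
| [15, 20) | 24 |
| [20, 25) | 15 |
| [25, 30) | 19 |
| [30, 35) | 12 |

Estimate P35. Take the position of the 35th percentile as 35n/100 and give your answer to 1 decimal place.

8.4

Cumulative frequencies: 35, 67, 93, 117, 132, 151, 163
n = 163; position = 35n/100 = 57.05.
This falls in the class [5, 10): L = 5, F = 35, f = 32, h = 5.
35th percentile ≈ 5 + ((57.05 − 35) / 32) × 5 = 8.4453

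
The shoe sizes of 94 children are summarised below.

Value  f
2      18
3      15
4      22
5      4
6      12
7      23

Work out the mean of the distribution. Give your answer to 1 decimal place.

Values: 2, 3, 4, 5, 6, 7
Σfx = 18×2 + 15×3 + 22×4 + 4×5 + 12×6 + 23×7 = 422
n = Σf = 94
Mean = 422 / 94 = 4.4894

4.5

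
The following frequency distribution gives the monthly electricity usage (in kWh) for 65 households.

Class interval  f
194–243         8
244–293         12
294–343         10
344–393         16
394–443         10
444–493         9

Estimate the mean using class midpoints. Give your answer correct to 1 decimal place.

Midpoints: 218.5, 268.5, 318.5, 368.5, 418.5, 468.5
Σfm = 8×218.5 + 12×268.5 + 10×318.5 + 16×368.5 + 10×418.5 + 9×468.5 = 22452.5
n = Σf = 65
Mean = 22452.5 / 65 = 345.4231

345.4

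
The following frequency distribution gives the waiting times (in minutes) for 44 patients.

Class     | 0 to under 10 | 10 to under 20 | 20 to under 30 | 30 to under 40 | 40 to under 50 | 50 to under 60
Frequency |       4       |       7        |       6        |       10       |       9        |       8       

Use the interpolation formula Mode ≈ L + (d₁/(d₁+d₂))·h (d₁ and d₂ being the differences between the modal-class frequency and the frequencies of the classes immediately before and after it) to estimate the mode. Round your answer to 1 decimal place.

Modal class: 30 to under 40 (highest frequency 10).
d₁ = 10 − 6 = 4, d₂ = 10 − 9 = 1
Mode ≈ 30 + (4/(4+1)) × 10 = 30 + 8.0000 = 38.0000

38.0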